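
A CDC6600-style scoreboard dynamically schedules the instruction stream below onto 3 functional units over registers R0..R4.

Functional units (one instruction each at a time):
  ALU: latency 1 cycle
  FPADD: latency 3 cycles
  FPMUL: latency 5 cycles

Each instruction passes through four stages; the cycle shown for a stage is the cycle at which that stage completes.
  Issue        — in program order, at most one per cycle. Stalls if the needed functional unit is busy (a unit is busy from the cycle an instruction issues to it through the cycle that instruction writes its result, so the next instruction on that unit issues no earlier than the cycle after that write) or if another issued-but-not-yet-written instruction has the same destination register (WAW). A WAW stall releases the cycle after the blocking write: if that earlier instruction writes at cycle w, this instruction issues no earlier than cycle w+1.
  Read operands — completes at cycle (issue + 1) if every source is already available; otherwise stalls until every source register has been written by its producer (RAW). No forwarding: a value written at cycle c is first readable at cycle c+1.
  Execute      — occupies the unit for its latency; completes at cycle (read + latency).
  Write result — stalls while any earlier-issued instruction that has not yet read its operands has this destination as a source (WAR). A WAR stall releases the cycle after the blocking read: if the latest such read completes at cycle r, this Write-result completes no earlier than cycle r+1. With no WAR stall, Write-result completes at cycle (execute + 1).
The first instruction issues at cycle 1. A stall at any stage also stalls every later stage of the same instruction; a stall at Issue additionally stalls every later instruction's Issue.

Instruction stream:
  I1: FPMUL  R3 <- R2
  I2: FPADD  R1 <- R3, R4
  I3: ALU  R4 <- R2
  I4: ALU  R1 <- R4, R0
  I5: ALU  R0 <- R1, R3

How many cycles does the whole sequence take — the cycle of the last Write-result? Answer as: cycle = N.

c1: I1→FPMUL
c2: I1 RO | I2→FPADD
c3: I3→ALU
c4: I3 RO
c5: I3 EX
c7: I1 EX
c8: I1 WR R3
c9: I2 RO
c10: I3 WR R4
c12: I2 EX
c13: I2 WR R1
c14: I4→ALU
c15: I4 RO
c16: I4 EX
c17: I4 WR R1
c18: I5→ALU
c19: I5 RO
c20: I5 EX
c21: I5 WR R0

cycle = 21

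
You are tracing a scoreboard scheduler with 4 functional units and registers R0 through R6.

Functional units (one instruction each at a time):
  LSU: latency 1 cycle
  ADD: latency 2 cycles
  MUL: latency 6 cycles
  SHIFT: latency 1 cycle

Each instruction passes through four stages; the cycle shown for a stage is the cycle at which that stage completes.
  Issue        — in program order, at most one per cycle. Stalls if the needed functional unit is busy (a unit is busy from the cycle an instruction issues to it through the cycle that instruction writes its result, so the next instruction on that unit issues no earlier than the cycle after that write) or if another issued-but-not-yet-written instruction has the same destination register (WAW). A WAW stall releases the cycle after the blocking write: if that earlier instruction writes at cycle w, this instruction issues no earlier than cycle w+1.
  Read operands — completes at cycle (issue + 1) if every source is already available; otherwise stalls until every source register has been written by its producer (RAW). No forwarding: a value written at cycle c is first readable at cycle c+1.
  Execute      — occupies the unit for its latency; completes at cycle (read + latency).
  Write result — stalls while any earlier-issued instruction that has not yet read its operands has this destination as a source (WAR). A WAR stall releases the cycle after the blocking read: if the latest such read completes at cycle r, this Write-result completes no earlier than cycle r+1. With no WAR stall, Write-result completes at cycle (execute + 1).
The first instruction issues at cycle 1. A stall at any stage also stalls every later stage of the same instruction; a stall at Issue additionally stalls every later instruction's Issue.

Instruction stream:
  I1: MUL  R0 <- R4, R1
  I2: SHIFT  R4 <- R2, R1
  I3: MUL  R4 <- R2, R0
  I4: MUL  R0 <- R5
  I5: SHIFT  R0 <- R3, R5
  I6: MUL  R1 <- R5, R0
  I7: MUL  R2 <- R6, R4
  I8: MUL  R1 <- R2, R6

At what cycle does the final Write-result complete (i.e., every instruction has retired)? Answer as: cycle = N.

cycle = 57

I1: IS=1 RO=2 EX=8 WR=9
I2: IS=2 RO=3 EX=4 WR=5
I3: IS=10 RO=11 EX=17 WR=18  [struct: MUL busy until I1 writes@9]
I4: IS=19 RO=20 EX=26 WR=27  [struct: MUL busy until I3 writes@18]
I5: IS=28 RO=29 EX=30 WR=31  [WAW R0: wait I4 write@27]
I6: IS=29 RO=32 EX=38 WR=39  [RAW R0: wait I5 write@31]
I7: IS=40 RO=41 EX=47 WR=48  [struct: MUL busy until I6 writes@39]
I8: IS=49 RO=50 EX=56 WR=57  [struct: MUL busy until I7 writes@48]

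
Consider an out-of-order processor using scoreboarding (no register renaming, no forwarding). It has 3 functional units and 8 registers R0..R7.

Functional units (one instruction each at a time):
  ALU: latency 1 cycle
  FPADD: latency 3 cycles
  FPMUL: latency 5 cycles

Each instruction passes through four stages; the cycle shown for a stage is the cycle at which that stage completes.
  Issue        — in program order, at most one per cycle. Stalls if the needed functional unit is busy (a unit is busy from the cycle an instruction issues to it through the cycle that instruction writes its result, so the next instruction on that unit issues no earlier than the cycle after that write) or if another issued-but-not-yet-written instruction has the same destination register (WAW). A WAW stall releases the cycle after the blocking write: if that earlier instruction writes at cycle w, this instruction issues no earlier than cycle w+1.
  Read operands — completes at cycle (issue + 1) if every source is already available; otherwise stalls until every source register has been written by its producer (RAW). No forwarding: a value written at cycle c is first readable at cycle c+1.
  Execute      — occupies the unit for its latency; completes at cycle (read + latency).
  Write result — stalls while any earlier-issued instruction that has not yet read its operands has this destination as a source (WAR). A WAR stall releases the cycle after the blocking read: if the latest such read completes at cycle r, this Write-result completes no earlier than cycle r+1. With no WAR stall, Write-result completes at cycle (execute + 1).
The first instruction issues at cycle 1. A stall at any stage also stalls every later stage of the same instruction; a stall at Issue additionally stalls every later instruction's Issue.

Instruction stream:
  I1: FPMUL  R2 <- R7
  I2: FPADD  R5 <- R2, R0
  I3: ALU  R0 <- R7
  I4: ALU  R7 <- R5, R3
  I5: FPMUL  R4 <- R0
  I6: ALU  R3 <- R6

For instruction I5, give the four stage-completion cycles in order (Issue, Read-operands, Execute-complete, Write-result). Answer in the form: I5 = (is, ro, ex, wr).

I5 = (12, 13, 18, 19)

[I1] 1/2/7/8
[I2] 2/9/12/13  (RAW R2: wait I1 write@8)
[I3] 3/4/5/10  (WAR R0: wait I2 read@9)
[I4] 11/14/15/16  (struct: ALU busy until I3 writes@10; RAW R5: wait I2 write@13)
[I5] 12/13/18/19
[I6] 17/18/19/20  (struct: ALU busy until I4 writes@16)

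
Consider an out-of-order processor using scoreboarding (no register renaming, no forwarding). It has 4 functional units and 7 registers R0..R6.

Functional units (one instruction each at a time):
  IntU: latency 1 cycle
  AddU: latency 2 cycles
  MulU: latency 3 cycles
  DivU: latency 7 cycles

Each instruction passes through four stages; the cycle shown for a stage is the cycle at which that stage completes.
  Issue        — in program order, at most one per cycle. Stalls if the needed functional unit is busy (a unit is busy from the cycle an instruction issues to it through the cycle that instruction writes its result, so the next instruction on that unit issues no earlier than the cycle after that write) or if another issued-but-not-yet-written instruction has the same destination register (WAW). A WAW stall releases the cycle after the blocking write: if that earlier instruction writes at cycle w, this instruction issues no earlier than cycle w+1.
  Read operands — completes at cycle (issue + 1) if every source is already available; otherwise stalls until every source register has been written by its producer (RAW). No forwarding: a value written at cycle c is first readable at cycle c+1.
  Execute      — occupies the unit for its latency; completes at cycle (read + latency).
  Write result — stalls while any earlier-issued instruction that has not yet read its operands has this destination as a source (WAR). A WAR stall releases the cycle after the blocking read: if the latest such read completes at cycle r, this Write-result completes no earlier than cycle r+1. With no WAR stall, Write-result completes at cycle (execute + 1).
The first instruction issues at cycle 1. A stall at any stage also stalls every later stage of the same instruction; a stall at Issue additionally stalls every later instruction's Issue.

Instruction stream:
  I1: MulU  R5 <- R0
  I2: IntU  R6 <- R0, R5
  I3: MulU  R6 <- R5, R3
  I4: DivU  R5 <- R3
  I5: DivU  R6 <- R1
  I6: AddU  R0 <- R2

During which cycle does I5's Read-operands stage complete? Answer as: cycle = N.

cycle = 22

  I1 | 1 | 2 | 5 | 6
  I2 | 2 | 7 | 8 | 9   RAW R5: wait I1 write@6
  I3 | 10 | 11 | 14 | 15   WAW R6: wait I2 write@9
  I4 | 11 | 12 | 19 | 20
  I5 | 21 | 22 | 29 | 30   struct: DivU busy until I4 writes@20
  I6 | 22 | 23 | 25 | 26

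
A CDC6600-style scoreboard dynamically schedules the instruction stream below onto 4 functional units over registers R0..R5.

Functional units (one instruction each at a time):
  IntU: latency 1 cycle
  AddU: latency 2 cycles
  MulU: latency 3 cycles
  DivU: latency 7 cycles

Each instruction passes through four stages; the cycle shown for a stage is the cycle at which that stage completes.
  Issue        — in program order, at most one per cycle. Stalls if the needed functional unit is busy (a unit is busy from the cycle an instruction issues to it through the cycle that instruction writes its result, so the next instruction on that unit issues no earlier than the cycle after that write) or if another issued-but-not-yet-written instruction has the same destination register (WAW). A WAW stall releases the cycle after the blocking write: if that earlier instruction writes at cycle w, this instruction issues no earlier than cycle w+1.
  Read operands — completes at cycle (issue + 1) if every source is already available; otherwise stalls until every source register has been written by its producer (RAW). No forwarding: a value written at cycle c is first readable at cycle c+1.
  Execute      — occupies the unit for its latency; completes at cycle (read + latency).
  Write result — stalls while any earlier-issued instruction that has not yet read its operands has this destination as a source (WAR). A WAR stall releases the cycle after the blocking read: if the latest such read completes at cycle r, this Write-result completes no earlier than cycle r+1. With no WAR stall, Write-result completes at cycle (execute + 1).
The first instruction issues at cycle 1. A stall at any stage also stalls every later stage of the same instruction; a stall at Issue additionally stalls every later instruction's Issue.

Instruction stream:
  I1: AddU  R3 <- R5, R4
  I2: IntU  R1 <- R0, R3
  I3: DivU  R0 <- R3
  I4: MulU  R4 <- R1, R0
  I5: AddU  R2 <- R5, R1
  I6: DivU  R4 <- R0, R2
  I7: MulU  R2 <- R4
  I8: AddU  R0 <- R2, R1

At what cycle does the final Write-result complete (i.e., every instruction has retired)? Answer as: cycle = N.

cycle = 38

I1 -> (1, 2, 4, 5)
I2 -> (2, 6, 7, 8)  // RAW R3: wait I1 write@5
I3 -> (3, 6, 13, 14)  // RAW R3: wait I1 write@5
I4 -> (4, 15, 18, 19)  // RAW R0: wait I3 write@14
I5 -> (6, 9, 11, 12)  // struct: AddU busy until I1 writes@5, RAW R1: wait I2 write@8
I6 -> (20, 21, 28, 29)  // WAW R4: wait I4 write@19
I7 -> (21, 30, 33, 34)  // RAW R4: wait I6 write@29
I8 -> (22, 35, 37, 38)  // RAW R2: wait I7 write@34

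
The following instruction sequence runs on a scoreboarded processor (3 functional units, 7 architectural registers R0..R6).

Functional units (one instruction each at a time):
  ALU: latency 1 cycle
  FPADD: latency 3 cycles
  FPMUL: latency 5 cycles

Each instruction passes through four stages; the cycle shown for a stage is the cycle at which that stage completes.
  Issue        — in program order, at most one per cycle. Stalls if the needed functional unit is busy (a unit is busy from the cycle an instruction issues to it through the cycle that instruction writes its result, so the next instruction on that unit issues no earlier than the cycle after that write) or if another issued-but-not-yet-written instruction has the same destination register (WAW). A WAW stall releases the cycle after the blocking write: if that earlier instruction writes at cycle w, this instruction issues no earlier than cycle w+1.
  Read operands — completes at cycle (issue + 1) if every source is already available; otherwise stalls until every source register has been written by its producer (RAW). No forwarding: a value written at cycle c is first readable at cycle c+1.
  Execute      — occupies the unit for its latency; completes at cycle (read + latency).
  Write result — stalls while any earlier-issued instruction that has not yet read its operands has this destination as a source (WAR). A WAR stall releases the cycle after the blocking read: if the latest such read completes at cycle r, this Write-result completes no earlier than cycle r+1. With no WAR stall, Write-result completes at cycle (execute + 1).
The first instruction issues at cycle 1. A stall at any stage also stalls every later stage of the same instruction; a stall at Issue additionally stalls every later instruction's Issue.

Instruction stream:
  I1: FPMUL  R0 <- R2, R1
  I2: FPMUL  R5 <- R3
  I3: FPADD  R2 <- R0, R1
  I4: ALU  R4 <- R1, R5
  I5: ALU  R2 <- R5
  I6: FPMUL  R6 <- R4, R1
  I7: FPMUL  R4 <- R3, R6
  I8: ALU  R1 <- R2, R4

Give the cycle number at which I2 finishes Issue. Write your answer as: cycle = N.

cycle = 9

[I1] 1/2/7/8
[I2] 9/10/15/16  (struct: FPMUL busy until I1 writes@8)
[I3] 10/11/14/15
[I4] 11/17/18/19  (RAW R5: wait I2 write@16)
[I5] 20/21/22/23  (struct: ALU busy until I4 writes@19)
[I6] 21/22/27/28
[I7] 29/30/35/36  (struct: FPMUL busy until I6 writes@28)
[I8] 30/37/38/39  (RAW R4: wait I7 write@36)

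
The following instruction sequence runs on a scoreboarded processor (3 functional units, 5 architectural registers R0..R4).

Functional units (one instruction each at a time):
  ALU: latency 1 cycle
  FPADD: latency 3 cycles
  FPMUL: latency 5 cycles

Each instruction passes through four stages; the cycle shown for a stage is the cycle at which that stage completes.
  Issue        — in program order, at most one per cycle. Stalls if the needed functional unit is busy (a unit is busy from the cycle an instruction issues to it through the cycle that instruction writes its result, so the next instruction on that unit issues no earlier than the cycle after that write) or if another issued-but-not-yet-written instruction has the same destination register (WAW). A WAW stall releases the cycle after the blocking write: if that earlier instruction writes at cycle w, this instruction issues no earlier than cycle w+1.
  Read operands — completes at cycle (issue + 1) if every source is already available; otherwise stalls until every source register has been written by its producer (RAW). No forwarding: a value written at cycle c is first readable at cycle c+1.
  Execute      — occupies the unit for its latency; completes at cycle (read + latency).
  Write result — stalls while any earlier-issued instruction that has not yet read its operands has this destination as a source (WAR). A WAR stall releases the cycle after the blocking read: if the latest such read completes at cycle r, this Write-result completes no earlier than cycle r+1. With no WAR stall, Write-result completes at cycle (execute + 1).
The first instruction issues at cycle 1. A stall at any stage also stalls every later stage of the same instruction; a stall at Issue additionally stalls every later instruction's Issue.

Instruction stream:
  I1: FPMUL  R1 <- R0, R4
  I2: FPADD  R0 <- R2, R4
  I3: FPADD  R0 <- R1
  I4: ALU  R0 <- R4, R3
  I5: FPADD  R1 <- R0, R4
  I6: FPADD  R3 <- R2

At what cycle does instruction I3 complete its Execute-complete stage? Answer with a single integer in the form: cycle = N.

c1: I1 issues→FPMUL
c2: I1 reads; I2 issues→FPADD
c3: I2 reads
c6: I2 exec-done
c7: I1 exec-done; I2 writes R0
c8: I1 writes R1; I3 issues→FPADD
c9: I3 reads
c12: I3 exec-done
c13: I3 writes R0
c14: I4 issues→ALU
c15: I4 reads; I5 issues→FPADD
c16: I4 exec-done
c17: I4 writes R0
c18: I5 reads
c21: I5 exec-done
c22: I5 writes R1
c23: I6 issues→FPADD
c24: I6 reads
c27: I6 exec-done
c28: I6 writes R3

cycle = 12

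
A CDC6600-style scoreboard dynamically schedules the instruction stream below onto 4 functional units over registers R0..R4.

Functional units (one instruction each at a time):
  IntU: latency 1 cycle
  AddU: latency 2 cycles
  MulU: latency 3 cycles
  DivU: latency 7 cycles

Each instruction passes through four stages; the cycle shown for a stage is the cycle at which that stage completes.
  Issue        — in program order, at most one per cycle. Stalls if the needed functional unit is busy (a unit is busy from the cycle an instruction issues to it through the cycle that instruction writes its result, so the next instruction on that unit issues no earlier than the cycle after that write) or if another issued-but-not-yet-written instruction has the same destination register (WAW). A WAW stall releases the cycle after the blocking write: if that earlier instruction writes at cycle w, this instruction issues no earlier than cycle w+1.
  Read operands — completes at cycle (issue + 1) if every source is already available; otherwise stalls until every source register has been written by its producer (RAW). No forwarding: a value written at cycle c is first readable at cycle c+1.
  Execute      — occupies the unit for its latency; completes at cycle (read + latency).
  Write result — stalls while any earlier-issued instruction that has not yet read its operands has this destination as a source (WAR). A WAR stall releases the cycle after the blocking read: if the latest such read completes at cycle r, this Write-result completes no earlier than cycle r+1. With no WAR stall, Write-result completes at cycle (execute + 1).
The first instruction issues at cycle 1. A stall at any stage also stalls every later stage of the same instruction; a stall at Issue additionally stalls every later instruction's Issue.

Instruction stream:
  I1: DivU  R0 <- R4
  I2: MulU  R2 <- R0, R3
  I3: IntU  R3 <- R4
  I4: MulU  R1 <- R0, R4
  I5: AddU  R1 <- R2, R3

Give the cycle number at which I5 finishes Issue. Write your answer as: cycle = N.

  I1 | 1 | 2 | 9 | 10
  I2 | 2 | 11 | 14 | 15   RAW R0: wait I1 write@10
  I3 | 3 | 4 | 5 | 12   WAR R3: wait I2 read@11
  I4 | 16 | 17 | 20 | 21   struct: MulU busy until I2 writes@15
  I5 | 22 | 23 | 25 | 26   WAW R1: wait I4 write@21

cycle = 22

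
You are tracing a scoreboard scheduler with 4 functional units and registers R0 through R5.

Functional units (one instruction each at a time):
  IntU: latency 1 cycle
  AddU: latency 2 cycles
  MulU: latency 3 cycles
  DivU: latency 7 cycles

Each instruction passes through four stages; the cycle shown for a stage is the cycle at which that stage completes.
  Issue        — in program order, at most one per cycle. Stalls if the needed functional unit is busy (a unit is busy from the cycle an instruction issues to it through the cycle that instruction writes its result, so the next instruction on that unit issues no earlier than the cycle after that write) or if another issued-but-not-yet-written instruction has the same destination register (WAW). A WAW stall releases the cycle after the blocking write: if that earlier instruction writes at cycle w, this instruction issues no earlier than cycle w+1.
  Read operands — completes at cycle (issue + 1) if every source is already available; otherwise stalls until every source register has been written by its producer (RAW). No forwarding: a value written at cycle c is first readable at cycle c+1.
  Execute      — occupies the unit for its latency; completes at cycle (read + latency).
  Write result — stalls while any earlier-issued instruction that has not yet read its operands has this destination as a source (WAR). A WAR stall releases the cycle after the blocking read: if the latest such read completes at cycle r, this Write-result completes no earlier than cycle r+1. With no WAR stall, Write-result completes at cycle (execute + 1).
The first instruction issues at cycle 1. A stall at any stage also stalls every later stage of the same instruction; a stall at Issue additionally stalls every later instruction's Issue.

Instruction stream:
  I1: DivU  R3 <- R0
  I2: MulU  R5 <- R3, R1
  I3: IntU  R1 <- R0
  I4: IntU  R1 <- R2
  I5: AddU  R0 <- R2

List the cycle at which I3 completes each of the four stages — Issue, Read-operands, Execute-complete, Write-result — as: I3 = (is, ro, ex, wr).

I1: IS=1 RO=2 EX=9 WR=10
I2: IS=2 RO=11 EX=14 WR=15  [RAW R3: wait I1 write@10]
I3: IS=3 RO=4 EX=5 WR=12  [WAR R1: wait I2 read@11]
I4: IS=13 RO=14 EX=15 WR=16  [struct: IntU busy until I3 writes@12]
I5: IS=14 RO=15 EX=17 WR=18

I3 = (3, 4, 5, 12)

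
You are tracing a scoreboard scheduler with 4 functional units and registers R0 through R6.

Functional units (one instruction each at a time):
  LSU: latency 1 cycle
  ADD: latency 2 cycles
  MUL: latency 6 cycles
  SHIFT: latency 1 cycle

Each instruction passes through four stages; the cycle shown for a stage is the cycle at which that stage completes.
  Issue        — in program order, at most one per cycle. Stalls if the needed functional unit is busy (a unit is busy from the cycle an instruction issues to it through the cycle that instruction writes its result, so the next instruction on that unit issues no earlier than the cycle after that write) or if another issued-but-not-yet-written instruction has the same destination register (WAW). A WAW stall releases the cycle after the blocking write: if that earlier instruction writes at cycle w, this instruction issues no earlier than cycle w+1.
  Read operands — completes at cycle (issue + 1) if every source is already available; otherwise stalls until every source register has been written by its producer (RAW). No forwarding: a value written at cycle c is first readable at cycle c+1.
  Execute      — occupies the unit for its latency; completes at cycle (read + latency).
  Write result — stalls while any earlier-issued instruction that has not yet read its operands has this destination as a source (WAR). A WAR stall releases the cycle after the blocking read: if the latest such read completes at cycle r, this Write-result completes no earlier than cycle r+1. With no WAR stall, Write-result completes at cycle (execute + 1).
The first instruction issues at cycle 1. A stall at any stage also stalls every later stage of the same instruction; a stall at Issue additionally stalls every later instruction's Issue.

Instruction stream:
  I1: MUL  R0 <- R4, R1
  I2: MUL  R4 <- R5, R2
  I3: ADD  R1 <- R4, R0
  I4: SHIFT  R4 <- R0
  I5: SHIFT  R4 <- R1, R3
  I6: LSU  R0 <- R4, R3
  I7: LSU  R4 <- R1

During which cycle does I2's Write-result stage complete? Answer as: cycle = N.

cycle 1: I1 dispatched to MUL
cycle 2: I1 operands ready
cycle 8: I1 complete
cycle 9: R0←I1
cycle 10: I2 dispatched to MUL
cycle 11: I2 operands ready · I3 dispatched to ADD
cycle 17: I2 complete
cycle 18: R4←I2
cycle 19: I3 operands ready · I4 dispatched to SHIFT
cycle 20: I4 operands ready
cycle 21: I3 complete · I4 complete
cycle 22: R1←I3 · R4←I4
cycle 23: I5 dispatched to SHIFT
cycle 24: I5 operands ready · I6 dispatched to LSU
cycle 25: I5 complete
cycle 26: R4←I5
cycle 27: I6 operands ready
cycle 28: I6 complete
cycle 29: R0←I6
cycle 30: I7 dispatched to LSU
cycle 31: I7 operands ready
cycle 32: I7 complete
cycle 33: R4←I7

cycle = 18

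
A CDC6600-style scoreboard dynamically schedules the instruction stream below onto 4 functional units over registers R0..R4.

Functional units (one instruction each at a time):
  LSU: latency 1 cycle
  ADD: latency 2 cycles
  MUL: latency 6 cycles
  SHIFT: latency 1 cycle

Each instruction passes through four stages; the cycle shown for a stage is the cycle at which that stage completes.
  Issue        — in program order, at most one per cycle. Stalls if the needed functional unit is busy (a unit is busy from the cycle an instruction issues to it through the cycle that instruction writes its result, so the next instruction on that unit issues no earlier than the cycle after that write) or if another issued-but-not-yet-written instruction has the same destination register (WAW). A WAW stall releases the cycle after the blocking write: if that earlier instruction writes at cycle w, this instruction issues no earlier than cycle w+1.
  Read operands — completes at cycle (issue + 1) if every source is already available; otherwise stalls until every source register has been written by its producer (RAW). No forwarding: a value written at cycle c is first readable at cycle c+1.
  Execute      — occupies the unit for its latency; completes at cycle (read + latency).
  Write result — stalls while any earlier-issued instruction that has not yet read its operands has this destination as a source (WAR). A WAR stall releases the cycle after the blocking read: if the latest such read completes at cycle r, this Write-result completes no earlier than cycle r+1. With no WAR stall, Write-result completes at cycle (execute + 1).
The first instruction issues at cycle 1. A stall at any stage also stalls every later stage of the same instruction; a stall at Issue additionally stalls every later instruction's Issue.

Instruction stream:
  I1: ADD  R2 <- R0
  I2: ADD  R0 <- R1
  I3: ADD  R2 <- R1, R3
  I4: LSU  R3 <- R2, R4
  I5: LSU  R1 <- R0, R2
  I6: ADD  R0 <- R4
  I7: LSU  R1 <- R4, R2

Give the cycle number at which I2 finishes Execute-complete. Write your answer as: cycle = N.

  I1 | 1 | 2 | 4 | 5
  I2 | 6 | 7 | 9 | 10   struct: ADD busy until I1 writes@5
  I3 | 11 | 12 | 14 | 15   struct: ADD busy until I2 writes@10
  I4 | 12 | 16 | 17 | 18   RAW R2: wait I3 write@15
  I5 | 19 | 20 | 21 | 22   struct: LSU busy until I4 writes@18
  I6 | 20 | 21 | 23 | 24
  I7 | 23 | 24 | 25 | 26   struct: LSU busy until I5 writes@22

cycle = 9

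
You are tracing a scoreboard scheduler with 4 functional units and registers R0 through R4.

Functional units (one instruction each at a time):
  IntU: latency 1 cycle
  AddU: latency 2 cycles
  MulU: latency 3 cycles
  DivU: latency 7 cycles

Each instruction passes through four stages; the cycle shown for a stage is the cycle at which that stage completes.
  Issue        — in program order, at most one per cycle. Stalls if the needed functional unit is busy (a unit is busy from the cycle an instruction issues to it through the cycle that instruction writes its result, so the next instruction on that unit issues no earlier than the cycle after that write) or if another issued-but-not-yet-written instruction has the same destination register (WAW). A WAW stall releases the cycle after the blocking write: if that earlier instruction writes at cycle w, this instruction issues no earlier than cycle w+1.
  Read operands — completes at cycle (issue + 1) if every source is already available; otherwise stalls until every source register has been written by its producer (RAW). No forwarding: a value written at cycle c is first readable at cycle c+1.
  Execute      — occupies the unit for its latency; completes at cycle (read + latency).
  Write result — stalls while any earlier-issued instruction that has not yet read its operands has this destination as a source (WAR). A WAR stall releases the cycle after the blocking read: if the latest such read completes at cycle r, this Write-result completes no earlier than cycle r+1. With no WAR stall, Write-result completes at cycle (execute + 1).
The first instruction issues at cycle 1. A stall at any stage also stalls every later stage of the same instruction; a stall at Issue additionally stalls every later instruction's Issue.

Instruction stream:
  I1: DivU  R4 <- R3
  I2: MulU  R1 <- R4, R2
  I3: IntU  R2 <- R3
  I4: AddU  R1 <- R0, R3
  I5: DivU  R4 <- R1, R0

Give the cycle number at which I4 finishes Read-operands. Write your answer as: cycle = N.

cycle = 17

[1] issue I1 (DivU)
[2] I1 read-ops, issue I2 (MulU)
[3] issue I3 (IntU)
[4] I3 read-ops
[5] I3 finished on IntU
[9] I1 finished on DivU
[10] I1→R4
[11] I2 read-ops
[12] I3→R2
[14] I2 finished on MulU
[15] I2→R1
[16] issue I4 (AddU)
[17] I4 read-ops, issue I5 (DivU)
[19] I4 finished on AddU
[20] I4→R1
[21] I5 read-ops
[28] I5 finished on DivU
[29] I5→R4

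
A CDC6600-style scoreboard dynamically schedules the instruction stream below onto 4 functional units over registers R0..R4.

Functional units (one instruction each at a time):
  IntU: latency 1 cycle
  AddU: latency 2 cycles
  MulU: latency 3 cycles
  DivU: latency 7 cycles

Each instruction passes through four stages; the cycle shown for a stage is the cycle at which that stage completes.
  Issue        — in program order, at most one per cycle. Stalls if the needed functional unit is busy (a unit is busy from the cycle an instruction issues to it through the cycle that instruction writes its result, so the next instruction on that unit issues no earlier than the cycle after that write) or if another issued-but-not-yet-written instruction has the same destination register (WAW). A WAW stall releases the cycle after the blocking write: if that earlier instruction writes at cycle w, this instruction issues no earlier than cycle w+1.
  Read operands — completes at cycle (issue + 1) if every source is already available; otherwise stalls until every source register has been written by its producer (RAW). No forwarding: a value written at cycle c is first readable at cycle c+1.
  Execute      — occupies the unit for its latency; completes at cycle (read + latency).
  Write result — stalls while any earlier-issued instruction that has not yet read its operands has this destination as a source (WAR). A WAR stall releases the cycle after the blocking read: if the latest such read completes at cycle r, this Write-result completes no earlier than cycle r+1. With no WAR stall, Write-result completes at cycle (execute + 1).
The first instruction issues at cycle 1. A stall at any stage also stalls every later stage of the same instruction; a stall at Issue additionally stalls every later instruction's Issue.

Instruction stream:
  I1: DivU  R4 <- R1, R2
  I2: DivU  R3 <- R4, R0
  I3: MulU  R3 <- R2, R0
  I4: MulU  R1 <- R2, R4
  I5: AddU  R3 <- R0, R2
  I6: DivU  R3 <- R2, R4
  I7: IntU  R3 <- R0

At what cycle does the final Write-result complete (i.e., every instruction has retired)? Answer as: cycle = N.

  I1 | 1 | 2 | 9 | 10
  I2 | 11 | 12 | 19 | 20   struct: DivU busy until I1 writes@10
  I3 | 21 | 22 | 25 | 26   WAW R3: wait I2 write@20
  I4 | 27 | 28 | 31 | 32   struct: MulU busy until I3 writes@26
  I5 | 28 | 29 | 31 | 32
  I6 | 33 | 34 | 41 | 42   WAW R3: wait I5 write@32
  I7 | 43 | 44 | 45 | 46   WAW R3: wait I6 write@42

cycle = 46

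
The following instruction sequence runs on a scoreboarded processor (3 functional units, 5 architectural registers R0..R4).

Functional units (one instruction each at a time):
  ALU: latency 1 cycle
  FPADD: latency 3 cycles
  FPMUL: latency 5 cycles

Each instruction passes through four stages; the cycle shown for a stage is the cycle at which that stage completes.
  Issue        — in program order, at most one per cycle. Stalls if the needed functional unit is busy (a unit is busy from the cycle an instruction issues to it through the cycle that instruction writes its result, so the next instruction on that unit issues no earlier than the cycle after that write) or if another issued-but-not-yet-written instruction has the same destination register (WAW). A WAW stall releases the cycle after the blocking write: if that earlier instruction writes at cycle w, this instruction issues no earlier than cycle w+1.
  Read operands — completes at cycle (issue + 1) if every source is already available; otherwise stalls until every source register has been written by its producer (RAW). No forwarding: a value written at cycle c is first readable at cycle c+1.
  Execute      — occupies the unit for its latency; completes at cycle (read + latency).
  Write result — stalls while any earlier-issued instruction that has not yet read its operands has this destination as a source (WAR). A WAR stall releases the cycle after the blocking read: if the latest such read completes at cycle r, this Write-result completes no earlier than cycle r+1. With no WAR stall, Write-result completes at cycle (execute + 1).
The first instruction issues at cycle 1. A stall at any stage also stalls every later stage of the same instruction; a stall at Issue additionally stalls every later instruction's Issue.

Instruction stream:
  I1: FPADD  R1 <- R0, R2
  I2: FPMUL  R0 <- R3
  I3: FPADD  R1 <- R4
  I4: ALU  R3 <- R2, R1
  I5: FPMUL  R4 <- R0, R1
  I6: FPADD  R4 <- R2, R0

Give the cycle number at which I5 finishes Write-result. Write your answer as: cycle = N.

t=1  I1 issues→FPADD
t=2  I1 reads; I2 issues→FPMUL
t=3  I2 reads
t=5  I1 exec-done
t=6  I1 writes R1
t=7  I3 issues→FPADD
t=8  I2 exec-done; I3 reads; I4 issues→ALU
t=9  I2 writes R0
t=10  I5 issues→FPMUL
t=11  I3 exec-done
t=12  I3 writes R1
t=13  I4 reads; I5 reads
t=14  I4 exec-done
t=15  I4 writes R3
t=18  I5 exec-done
t=19  I5 writes R4
t=20  I6 issues→FPADD
t=21  I6 reads
t=24  I6 exec-done
t=25  I6 writes R4

cycle = 19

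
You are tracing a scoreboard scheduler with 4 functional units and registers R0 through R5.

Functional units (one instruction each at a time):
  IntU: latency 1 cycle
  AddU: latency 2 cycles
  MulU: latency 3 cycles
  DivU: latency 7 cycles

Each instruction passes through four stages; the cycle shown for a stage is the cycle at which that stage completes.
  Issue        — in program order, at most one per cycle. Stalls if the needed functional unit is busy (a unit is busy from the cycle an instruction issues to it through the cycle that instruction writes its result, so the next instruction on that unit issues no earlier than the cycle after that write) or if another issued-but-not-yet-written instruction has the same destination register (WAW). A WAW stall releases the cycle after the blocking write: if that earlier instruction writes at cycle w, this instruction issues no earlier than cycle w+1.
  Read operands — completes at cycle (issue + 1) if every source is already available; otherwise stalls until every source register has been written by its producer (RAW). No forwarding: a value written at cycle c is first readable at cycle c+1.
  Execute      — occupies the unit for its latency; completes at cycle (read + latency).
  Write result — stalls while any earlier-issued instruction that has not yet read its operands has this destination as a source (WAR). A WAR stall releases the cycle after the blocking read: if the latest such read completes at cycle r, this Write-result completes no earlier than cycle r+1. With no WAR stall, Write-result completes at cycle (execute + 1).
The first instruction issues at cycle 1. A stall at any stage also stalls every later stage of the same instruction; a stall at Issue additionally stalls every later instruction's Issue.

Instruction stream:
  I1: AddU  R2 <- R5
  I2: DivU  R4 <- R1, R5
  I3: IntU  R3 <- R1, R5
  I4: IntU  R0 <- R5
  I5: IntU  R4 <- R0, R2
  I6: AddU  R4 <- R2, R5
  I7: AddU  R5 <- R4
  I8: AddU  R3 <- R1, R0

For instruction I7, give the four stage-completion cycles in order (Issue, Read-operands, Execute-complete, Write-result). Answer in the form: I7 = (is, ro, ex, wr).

I7 = (21, 22, 24, 25)

[1] I1 dispatched to AddU
[2] I1 operands ready · I2 dispatched to DivU
[3] I2 operands ready · I3 dispatched to IntU
[4] I1 complete · I3 operands ready
[5] R2←I1 · I3 complete
[6] R3←I3
[7] I4 dispatched to IntU
[8] I4 operands ready
[9] I4 complete
[10] I2 complete · R0←I4
[11] R4←I2
[12] I5 dispatched to IntU
[13] I5 operands ready
[14] I5 complete
[15] R4←I5
[16] I6 dispatched to AddU
[17] I6 operands ready
[19] I6 complete
[20] R4←I6
[21] I7 dispatched to AddU
[22] I7 operands ready
[24] I7 complete
[25] R5←I7
[26] I8 dispatched to AddU
[27] I8 operands ready
[29] I8 complete
[30] R3←I8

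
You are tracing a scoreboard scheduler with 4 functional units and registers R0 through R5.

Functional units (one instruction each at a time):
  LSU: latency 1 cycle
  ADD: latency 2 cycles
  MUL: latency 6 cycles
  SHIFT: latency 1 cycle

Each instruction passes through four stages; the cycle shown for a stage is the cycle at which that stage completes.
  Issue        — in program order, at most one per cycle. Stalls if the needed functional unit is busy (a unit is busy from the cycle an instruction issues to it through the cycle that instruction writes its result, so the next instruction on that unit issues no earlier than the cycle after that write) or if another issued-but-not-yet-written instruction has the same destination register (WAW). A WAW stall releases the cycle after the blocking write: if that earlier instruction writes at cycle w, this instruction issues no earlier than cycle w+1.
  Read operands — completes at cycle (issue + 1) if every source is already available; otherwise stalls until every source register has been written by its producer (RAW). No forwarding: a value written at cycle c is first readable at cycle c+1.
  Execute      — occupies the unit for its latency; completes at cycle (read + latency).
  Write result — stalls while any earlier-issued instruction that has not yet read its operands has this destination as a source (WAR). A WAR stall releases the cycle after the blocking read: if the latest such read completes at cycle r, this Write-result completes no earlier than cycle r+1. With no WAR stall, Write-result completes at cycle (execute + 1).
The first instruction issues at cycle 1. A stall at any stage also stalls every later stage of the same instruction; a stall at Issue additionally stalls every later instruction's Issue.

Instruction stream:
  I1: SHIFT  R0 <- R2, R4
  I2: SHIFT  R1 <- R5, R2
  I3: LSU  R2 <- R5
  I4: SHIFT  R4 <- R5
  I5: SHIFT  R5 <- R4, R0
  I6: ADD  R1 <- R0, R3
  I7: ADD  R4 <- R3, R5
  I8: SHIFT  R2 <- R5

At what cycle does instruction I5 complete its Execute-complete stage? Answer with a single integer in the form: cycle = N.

cycle = 15

[1] I1→SHIFT
[2] I1 RO
[3] I1 EX
[4] I1 WR R0
[5] I2→SHIFT
[6] I2 RO · I3→LSU
[7] I2 EX · I3 RO
[8] I2 WR R1 · I3 EX
[9] I3 WR R2 · I4→SHIFT
[10] I4 RO
[11] I4 EX
[12] I4 WR R4
[13] I5→SHIFT
[14] I5 RO · I6→ADD
[15] I5 EX · I6 RO
[16] I5 WR R5
[17] I6 EX
[18] I6 WR R1
[19] I7→ADD
[20] I7 RO · I8→SHIFT
[21] I8 RO
[22] I7 EX · I8 EX
[23] I7 WR R4 · I8 WR R2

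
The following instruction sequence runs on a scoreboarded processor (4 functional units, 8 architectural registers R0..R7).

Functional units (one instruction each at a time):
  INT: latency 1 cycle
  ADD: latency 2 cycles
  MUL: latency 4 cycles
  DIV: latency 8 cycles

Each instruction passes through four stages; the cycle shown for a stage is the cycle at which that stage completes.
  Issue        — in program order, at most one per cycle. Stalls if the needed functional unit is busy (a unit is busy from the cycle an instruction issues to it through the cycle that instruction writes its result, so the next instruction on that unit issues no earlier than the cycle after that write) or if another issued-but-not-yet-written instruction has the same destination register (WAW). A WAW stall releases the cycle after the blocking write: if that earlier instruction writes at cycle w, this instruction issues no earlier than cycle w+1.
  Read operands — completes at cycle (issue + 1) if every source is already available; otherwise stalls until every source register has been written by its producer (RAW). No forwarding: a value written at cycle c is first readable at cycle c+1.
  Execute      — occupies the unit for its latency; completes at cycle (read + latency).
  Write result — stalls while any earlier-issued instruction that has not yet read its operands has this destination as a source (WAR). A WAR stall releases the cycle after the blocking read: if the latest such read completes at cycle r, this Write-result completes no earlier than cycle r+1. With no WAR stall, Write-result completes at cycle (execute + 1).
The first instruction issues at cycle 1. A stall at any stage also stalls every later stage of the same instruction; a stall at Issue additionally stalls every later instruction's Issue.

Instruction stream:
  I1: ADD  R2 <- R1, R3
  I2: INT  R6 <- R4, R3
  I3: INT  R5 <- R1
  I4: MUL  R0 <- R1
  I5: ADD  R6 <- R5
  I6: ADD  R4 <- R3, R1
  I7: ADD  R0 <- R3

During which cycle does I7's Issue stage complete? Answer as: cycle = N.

cycle = 19

1) issue 1, read 2, done 4, write 5
2) issue 2, read 3, done 4, write 5
3) issue 6, read 7, done 8, write 9  <struct: INT busy until I2 writes@5>
4) issue 7, read 8, done 12, write 13
5) issue 8, read 10, done 12, write 13  <RAW R5: wait I3 write@9>
6) issue 14, read 15, done 17, write 18  <struct: ADD busy until I5 writes@13>
7) issue 19, read 20, done 22, write 23  <struct: ADD busy until I6 writes@18>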